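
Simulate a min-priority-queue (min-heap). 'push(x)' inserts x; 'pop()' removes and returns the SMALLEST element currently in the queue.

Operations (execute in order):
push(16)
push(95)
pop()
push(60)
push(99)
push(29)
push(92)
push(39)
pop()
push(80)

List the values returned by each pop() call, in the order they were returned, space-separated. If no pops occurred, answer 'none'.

Answer: 16 29

Derivation:
push(16): heap contents = [16]
push(95): heap contents = [16, 95]
pop() → 16: heap contents = [95]
push(60): heap contents = [60, 95]
push(99): heap contents = [60, 95, 99]
push(29): heap contents = [29, 60, 95, 99]
push(92): heap contents = [29, 60, 92, 95, 99]
push(39): heap contents = [29, 39, 60, 92, 95, 99]
pop() → 29: heap contents = [39, 60, 92, 95, 99]
push(80): heap contents = [39, 60, 80, 92, 95, 99]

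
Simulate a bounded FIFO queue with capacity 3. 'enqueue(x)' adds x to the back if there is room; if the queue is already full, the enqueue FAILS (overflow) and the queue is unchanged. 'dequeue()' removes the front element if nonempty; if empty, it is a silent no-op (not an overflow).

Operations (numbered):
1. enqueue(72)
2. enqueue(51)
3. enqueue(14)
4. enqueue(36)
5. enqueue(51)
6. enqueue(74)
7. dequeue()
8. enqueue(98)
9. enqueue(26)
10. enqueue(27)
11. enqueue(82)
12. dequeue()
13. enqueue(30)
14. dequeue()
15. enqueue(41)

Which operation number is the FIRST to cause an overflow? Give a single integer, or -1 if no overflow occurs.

Answer: 4

Derivation:
1. enqueue(72): size=1
2. enqueue(51): size=2
3. enqueue(14): size=3
4. enqueue(36): size=3=cap → OVERFLOW (fail)
5. enqueue(51): size=3=cap → OVERFLOW (fail)
6. enqueue(74): size=3=cap → OVERFLOW (fail)
7. dequeue(): size=2
8. enqueue(98): size=3
9. enqueue(26): size=3=cap → OVERFLOW (fail)
10. enqueue(27): size=3=cap → OVERFLOW (fail)
11. enqueue(82): size=3=cap → OVERFLOW (fail)
12. dequeue(): size=2
13. enqueue(30): size=3
14. dequeue(): size=2
15. enqueue(41): size=3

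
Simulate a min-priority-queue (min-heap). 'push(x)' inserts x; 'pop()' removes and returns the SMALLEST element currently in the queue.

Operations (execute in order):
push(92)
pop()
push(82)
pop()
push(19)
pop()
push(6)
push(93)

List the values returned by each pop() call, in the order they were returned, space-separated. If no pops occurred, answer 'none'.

Answer: 92 82 19

Derivation:
push(92): heap contents = [92]
pop() → 92: heap contents = []
push(82): heap contents = [82]
pop() → 82: heap contents = []
push(19): heap contents = [19]
pop() → 19: heap contents = []
push(6): heap contents = [6]
push(93): heap contents = [6, 93]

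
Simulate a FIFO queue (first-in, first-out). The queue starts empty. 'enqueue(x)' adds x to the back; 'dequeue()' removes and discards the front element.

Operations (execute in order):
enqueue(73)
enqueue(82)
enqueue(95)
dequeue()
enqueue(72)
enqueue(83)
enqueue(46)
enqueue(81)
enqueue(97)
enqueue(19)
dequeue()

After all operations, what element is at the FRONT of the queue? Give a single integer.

enqueue(73): queue = [73]
enqueue(82): queue = [73, 82]
enqueue(95): queue = [73, 82, 95]
dequeue(): queue = [82, 95]
enqueue(72): queue = [82, 95, 72]
enqueue(83): queue = [82, 95, 72, 83]
enqueue(46): queue = [82, 95, 72, 83, 46]
enqueue(81): queue = [82, 95, 72, 83, 46, 81]
enqueue(97): queue = [82, 95, 72, 83, 46, 81, 97]
enqueue(19): queue = [82, 95, 72, 83, 46, 81, 97, 19]
dequeue(): queue = [95, 72, 83, 46, 81, 97, 19]

Answer: 95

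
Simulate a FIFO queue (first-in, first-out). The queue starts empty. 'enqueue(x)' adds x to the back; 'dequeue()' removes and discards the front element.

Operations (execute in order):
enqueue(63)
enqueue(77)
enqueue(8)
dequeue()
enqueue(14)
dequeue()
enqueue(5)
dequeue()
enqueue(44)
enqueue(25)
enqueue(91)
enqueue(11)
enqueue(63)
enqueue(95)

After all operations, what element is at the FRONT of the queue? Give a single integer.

enqueue(63): queue = [63]
enqueue(77): queue = [63, 77]
enqueue(8): queue = [63, 77, 8]
dequeue(): queue = [77, 8]
enqueue(14): queue = [77, 8, 14]
dequeue(): queue = [8, 14]
enqueue(5): queue = [8, 14, 5]
dequeue(): queue = [14, 5]
enqueue(44): queue = [14, 5, 44]
enqueue(25): queue = [14, 5, 44, 25]
enqueue(91): queue = [14, 5, 44, 25, 91]
enqueue(11): queue = [14, 5, 44, 25, 91, 11]
enqueue(63): queue = [14, 5, 44, 25, 91, 11, 63]
enqueue(95): queue = [14, 5, 44, 25, 91, 11, 63, 95]

Answer: 14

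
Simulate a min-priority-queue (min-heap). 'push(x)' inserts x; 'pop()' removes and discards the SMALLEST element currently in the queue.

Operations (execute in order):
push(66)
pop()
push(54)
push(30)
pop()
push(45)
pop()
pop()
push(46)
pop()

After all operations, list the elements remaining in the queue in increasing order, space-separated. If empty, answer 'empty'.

push(66): heap contents = [66]
pop() → 66: heap contents = []
push(54): heap contents = [54]
push(30): heap contents = [30, 54]
pop() → 30: heap contents = [54]
push(45): heap contents = [45, 54]
pop() → 45: heap contents = [54]
pop() → 54: heap contents = []
push(46): heap contents = [46]
pop() → 46: heap contents = []

Answer: empty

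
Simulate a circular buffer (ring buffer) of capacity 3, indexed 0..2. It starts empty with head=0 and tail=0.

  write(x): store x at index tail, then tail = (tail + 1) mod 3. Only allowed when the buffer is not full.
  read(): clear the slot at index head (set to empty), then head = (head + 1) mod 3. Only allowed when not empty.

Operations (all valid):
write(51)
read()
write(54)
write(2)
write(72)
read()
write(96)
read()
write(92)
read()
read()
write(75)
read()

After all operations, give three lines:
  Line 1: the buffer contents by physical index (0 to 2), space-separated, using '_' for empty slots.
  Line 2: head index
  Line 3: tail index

Answer: 75 _ _
0
1

Derivation:
write(51): buf=[51 _ _], head=0, tail=1, size=1
read(): buf=[_ _ _], head=1, tail=1, size=0
write(54): buf=[_ 54 _], head=1, tail=2, size=1
write(2): buf=[_ 54 2], head=1, tail=0, size=2
write(72): buf=[72 54 2], head=1, tail=1, size=3
read(): buf=[72 _ 2], head=2, tail=1, size=2
write(96): buf=[72 96 2], head=2, tail=2, size=3
read(): buf=[72 96 _], head=0, tail=2, size=2
write(92): buf=[72 96 92], head=0, tail=0, size=3
read(): buf=[_ 96 92], head=1, tail=0, size=2
read(): buf=[_ _ 92], head=2, tail=0, size=1
write(75): buf=[75 _ 92], head=2, tail=1, size=2
read(): buf=[75 _ _], head=0, tail=1, size=1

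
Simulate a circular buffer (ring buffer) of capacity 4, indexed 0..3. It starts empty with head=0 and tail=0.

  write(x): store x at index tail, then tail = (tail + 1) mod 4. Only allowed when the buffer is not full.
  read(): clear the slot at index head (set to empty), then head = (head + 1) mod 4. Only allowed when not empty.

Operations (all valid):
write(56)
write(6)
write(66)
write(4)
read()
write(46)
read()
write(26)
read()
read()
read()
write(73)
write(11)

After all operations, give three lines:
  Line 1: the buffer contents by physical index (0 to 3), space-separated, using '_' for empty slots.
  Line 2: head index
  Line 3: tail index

write(56): buf=[56 _ _ _], head=0, tail=1, size=1
write(6): buf=[56 6 _ _], head=0, tail=2, size=2
write(66): buf=[56 6 66 _], head=0, tail=3, size=3
write(4): buf=[56 6 66 4], head=0, tail=0, size=4
read(): buf=[_ 6 66 4], head=1, tail=0, size=3
write(46): buf=[46 6 66 4], head=1, tail=1, size=4
read(): buf=[46 _ 66 4], head=2, tail=1, size=3
write(26): buf=[46 26 66 4], head=2, tail=2, size=4
read(): buf=[46 26 _ 4], head=3, tail=2, size=3
read(): buf=[46 26 _ _], head=0, tail=2, size=2
read(): buf=[_ 26 _ _], head=1, tail=2, size=1
write(73): buf=[_ 26 73 _], head=1, tail=3, size=2
write(11): buf=[_ 26 73 11], head=1, tail=0, size=3

Answer: _ 26 73 11
1
0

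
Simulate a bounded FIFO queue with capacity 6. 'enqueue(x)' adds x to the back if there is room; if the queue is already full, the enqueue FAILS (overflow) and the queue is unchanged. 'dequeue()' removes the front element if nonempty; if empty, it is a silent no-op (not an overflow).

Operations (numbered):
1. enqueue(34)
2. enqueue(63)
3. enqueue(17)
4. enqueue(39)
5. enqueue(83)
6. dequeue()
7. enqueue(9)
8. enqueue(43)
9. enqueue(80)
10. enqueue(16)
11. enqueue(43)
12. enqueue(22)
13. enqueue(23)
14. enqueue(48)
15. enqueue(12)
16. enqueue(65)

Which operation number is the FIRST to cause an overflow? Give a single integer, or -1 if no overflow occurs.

Answer: 9

Derivation:
1. enqueue(34): size=1
2. enqueue(63): size=2
3. enqueue(17): size=3
4. enqueue(39): size=4
5. enqueue(83): size=5
6. dequeue(): size=4
7. enqueue(9): size=5
8. enqueue(43): size=6
9. enqueue(80): size=6=cap → OVERFLOW (fail)
10. enqueue(16): size=6=cap → OVERFLOW (fail)
11. enqueue(43): size=6=cap → OVERFLOW (fail)
12. enqueue(22): size=6=cap → OVERFLOW (fail)
13. enqueue(23): size=6=cap → OVERFLOW (fail)
14. enqueue(48): size=6=cap → OVERFLOW (fail)
15. enqueue(12): size=6=cap → OVERFLOW (fail)
16. enqueue(65): size=6=cap → OVERFLOW (fail)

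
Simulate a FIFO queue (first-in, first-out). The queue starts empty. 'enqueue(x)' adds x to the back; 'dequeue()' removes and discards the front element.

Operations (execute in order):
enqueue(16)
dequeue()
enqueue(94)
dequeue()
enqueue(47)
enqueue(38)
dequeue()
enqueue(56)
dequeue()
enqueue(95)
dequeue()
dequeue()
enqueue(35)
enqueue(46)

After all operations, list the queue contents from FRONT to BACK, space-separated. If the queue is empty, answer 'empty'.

enqueue(16): [16]
dequeue(): []
enqueue(94): [94]
dequeue(): []
enqueue(47): [47]
enqueue(38): [47, 38]
dequeue(): [38]
enqueue(56): [38, 56]
dequeue(): [56]
enqueue(95): [56, 95]
dequeue(): [95]
dequeue(): []
enqueue(35): [35]
enqueue(46): [35, 46]

Answer: 35 46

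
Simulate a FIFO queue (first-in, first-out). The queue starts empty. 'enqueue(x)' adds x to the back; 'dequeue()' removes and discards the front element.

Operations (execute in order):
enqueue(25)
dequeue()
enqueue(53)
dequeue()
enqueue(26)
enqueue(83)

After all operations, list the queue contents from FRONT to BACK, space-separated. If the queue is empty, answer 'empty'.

Answer: 26 83

Derivation:
enqueue(25): [25]
dequeue(): []
enqueue(53): [53]
dequeue(): []
enqueue(26): [26]
enqueue(83): [26, 83]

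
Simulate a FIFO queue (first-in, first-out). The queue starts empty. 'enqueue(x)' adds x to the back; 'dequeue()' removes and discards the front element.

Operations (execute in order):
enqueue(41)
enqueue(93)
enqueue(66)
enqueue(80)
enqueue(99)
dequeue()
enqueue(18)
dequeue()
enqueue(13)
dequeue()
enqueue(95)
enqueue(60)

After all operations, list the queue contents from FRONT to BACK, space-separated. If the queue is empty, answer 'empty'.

enqueue(41): [41]
enqueue(93): [41, 93]
enqueue(66): [41, 93, 66]
enqueue(80): [41, 93, 66, 80]
enqueue(99): [41, 93, 66, 80, 99]
dequeue(): [93, 66, 80, 99]
enqueue(18): [93, 66, 80, 99, 18]
dequeue(): [66, 80, 99, 18]
enqueue(13): [66, 80, 99, 18, 13]
dequeue(): [80, 99, 18, 13]
enqueue(95): [80, 99, 18, 13, 95]
enqueue(60): [80, 99, 18, 13, 95, 60]

Answer: 80 99 18 13 95 60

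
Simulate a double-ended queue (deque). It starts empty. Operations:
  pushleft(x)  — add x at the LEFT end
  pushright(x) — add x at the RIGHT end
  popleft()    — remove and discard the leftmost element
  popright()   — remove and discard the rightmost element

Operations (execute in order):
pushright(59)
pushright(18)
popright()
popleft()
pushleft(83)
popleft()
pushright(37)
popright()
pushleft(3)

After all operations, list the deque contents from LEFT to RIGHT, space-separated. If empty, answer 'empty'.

pushright(59): [59]
pushright(18): [59, 18]
popright(): [59]
popleft(): []
pushleft(83): [83]
popleft(): []
pushright(37): [37]
popright(): []
pushleft(3): [3]

Answer: 3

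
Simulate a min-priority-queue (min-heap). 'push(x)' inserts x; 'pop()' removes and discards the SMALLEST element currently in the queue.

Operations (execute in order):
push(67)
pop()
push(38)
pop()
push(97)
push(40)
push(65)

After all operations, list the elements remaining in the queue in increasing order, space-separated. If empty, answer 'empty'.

Answer: 40 65 97

Derivation:
push(67): heap contents = [67]
pop() → 67: heap contents = []
push(38): heap contents = [38]
pop() → 38: heap contents = []
push(97): heap contents = [97]
push(40): heap contents = [40, 97]
push(65): heap contents = [40, 65, 97]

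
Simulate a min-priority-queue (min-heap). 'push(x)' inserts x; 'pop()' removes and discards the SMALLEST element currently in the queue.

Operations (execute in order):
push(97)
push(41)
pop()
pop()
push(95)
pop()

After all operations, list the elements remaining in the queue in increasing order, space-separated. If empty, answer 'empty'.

push(97): heap contents = [97]
push(41): heap contents = [41, 97]
pop() → 41: heap contents = [97]
pop() → 97: heap contents = []
push(95): heap contents = [95]
pop() → 95: heap contents = []

Answer: empty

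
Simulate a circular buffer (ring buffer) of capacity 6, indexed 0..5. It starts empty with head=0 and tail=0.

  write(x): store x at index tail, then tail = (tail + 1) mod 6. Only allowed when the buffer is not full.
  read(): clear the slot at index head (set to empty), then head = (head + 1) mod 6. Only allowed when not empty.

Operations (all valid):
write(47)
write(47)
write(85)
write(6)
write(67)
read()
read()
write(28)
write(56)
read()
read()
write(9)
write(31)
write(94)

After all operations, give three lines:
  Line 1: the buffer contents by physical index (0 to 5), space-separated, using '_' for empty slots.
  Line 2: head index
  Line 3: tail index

Answer: 56 9 31 94 67 28
4
4

Derivation:
write(47): buf=[47 _ _ _ _ _], head=0, tail=1, size=1
write(47): buf=[47 47 _ _ _ _], head=0, tail=2, size=2
write(85): buf=[47 47 85 _ _ _], head=0, tail=3, size=3
write(6): buf=[47 47 85 6 _ _], head=0, tail=4, size=4
write(67): buf=[47 47 85 6 67 _], head=0, tail=5, size=5
read(): buf=[_ 47 85 6 67 _], head=1, tail=5, size=4
read(): buf=[_ _ 85 6 67 _], head=2, tail=5, size=3
write(28): buf=[_ _ 85 6 67 28], head=2, tail=0, size=4
write(56): buf=[56 _ 85 6 67 28], head=2, tail=1, size=5
read(): buf=[56 _ _ 6 67 28], head=3, tail=1, size=4
read(): buf=[56 _ _ _ 67 28], head=4, tail=1, size=3
write(9): buf=[56 9 _ _ 67 28], head=4, tail=2, size=4
write(31): buf=[56 9 31 _ 67 28], head=4, tail=3, size=5
write(94): buf=[56 9 31 94 67 28], head=4, tail=4, size=6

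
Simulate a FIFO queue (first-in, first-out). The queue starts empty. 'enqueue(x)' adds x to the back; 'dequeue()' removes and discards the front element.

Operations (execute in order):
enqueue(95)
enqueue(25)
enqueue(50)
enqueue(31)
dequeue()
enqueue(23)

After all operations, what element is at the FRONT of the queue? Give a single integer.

Answer: 25

Derivation:
enqueue(95): queue = [95]
enqueue(25): queue = [95, 25]
enqueue(50): queue = [95, 25, 50]
enqueue(31): queue = [95, 25, 50, 31]
dequeue(): queue = [25, 50, 31]
enqueue(23): queue = [25, 50, 31, 23]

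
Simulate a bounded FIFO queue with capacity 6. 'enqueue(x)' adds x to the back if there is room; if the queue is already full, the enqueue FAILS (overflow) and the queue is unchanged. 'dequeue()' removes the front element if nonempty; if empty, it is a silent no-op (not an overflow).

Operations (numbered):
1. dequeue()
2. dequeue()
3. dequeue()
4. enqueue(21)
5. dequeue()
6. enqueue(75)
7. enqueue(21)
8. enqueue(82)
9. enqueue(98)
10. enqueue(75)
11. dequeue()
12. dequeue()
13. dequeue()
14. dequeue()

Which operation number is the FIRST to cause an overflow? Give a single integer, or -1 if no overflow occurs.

1. dequeue(): empty, no-op, size=0
2. dequeue(): empty, no-op, size=0
3. dequeue(): empty, no-op, size=0
4. enqueue(21): size=1
5. dequeue(): size=0
6. enqueue(75): size=1
7. enqueue(21): size=2
8. enqueue(82): size=3
9. enqueue(98): size=4
10. enqueue(75): size=5
11. dequeue(): size=4
12. dequeue(): size=3
13. dequeue(): size=2
14. dequeue(): size=1

Answer: -1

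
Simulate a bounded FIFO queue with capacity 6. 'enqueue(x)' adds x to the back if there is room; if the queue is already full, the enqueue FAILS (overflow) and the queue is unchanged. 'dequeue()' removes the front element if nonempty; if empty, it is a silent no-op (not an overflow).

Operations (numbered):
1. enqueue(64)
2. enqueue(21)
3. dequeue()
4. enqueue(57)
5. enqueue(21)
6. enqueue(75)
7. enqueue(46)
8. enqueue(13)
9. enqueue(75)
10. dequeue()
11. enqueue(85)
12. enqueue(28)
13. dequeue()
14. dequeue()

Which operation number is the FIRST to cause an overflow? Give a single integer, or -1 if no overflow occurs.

1. enqueue(64): size=1
2. enqueue(21): size=2
3. dequeue(): size=1
4. enqueue(57): size=2
5. enqueue(21): size=3
6. enqueue(75): size=4
7. enqueue(46): size=5
8. enqueue(13): size=6
9. enqueue(75): size=6=cap → OVERFLOW (fail)
10. dequeue(): size=5
11. enqueue(85): size=6
12. enqueue(28): size=6=cap → OVERFLOW (fail)
13. dequeue(): size=5
14. dequeue(): size=4

Answer: 9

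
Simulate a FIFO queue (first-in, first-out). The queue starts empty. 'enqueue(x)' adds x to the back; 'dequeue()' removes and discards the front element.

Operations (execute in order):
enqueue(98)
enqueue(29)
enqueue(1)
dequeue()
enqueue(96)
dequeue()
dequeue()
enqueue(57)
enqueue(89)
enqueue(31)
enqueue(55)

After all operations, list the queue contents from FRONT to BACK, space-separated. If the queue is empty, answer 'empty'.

enqueue(98): [98]
enqueue(29): [98, 29]
enqueue(1): [98, 29, 1]
dequeue(): [29, 1]
enqueue(96): [29, 1, 96]
dequeue(): [1, 96]
dequeue(): [96]
enqueue(57): [96, 57]
enqueue(89): [96, 57, 89]
enqueue(31): [96, 57, 89, 31]
enqueue(55): [96, 57, 89, 31, 55]

Answer: 96 57 89 31 55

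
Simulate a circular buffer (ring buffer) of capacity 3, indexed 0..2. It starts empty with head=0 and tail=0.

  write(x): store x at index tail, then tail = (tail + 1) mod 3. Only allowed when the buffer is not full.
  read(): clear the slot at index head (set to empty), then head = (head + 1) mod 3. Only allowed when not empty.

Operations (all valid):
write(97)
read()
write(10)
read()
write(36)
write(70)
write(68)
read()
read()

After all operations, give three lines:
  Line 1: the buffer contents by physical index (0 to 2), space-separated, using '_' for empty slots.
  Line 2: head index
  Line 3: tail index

Answer: _ 68 _
1
2

Derivation:
write(97): buf=[97 _ _], head=0, tail=1, size=1
read(): buf=[_ _ _], head=1, tail=1, size=0
write(10): buf=[_ 10 _], head=1, tail=2, size=1
read(): buf=[_ _ _], head=2, tail=2, size=0
write(36): buf=[_ _ 36], head=2, tail=0, size=1
write(70): buf=[70 _ 36], head=2, tail=1, size=2
write(68): buf=[70 68 36], head=2, tail=2, size=3
read(): buf=[70 68 _], head=0, tail=2, size=2
read(): buf=[_ 68 _], head=1, tail=2, size=1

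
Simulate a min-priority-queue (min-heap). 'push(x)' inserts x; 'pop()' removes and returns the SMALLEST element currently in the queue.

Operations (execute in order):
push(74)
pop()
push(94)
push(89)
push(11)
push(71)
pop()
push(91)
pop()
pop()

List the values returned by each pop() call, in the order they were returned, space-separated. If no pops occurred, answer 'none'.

push(74): heap contents = [74]
pop() → 74: heap contents = []
push(94): heap contents = [94]
push(89): heap contents = [89, 94]
push(11): heap contents = [11, 89, 94]
push(71): heap contents = [11, 71, 89, 94]
pop() → 11: heap contents = [71, 89, 94]
push(91): heap contents = [71, 89, 91, 94]
pop() → 71: heap contents = [89, 91, 94]
pop() → 89: heap contents = [91, 94]

Answer: 74 11 71 89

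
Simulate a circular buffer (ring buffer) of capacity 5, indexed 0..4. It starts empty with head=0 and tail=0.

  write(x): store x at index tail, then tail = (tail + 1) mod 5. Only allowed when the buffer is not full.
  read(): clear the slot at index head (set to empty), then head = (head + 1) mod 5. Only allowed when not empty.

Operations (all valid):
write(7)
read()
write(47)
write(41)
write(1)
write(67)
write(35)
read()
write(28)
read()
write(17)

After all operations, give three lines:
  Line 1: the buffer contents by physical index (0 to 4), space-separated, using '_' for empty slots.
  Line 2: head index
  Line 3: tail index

Answer: 35 28 17 1 67
3
3

Derivation:
write(7): buf=[7 _ _ _ _], head=0, tail=1, size=1
read(): buf=[_ _ _ _ _], head=1, tail=1, size=0
write(47): buf=[_ 47 _ _ _], head=1, tail=2, size=1
write(41): buf=[_ 47 41 _ _], head=1, tail=3, size=2
write(1): buf=[_ 47 41 1 _], head=1, tail=4, size=3
write(67): buf=[_ 47 41 1 67], head=1, tail=0, size=4
write(35): buf=[35 47 41 1 67], head=1, tail=1, size=5
read(): buf=[35 _ 41 1 67], head=2, tail=1, size=4
write(28): buf=[35 28 41 1 67], head=2, tail=2, size=5
read(): buf=[35 28 _ 1 67], head=3, tail=2, size=4
write(17): buf=[35 28 17 1 67], head=3, tail=3, size=5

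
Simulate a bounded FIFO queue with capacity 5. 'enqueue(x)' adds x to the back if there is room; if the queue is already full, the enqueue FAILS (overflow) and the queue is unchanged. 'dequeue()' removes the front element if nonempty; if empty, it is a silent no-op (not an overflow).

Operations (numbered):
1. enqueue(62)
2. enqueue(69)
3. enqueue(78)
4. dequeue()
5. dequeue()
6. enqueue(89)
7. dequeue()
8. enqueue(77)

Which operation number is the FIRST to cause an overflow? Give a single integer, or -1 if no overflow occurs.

Answer: -1

Derivation:
1. enqueue(62): size=1
2. enqueue(69): size=2
3. enqueue(78): size=3
4. dequeue(): size=2
5. dequeue(): size=1
6. enqueue(89): size=2
7. dequeue(): size=1
8. enqueue(77): size=2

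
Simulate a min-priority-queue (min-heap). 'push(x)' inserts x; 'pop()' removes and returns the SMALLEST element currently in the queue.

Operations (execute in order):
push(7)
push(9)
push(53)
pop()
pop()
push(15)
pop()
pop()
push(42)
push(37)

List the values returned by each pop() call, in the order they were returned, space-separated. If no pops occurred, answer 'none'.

push(7): heap contents = [7]
push(9): heap contents = [7, 9]
push(53): heap contents = [7, 9, 53]
pop() → 7: heap contents = [9, 53]
pop() → 9: heap contents = [53]
push(15): heap contents = [15, 53]
pop() → 15: heap contents = [53]
pop() → 53: heap contents = []
push(42): heap contents = [42]
push(37): heap contents = [37, 42]

Answer: 7 9 15 53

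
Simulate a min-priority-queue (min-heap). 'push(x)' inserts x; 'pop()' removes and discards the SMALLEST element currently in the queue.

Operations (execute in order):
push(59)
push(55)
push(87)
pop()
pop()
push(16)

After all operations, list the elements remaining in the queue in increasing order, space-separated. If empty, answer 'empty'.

push(59): heap contents = [59]
push(55): heap contents = [55, 59]
push(87): heap contents = [55, 59, 87]
pop() → 55: heap contents = [59, 87]
pop() → 59: heap contents = [87]
push(16): heap contents = [16, 87]

Answer: 16 87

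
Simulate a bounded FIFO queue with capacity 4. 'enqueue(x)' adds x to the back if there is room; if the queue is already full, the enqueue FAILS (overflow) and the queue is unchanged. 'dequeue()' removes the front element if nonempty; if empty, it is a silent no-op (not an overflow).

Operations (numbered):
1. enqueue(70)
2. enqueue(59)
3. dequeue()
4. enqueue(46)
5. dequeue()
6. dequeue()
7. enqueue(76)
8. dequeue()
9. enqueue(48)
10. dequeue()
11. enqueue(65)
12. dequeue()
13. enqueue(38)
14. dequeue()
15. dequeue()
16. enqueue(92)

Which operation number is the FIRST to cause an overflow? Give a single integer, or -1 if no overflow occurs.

1. enqueue(70): size=1
2. enqueue(59): size=2
3. dequeue(): size=1
4. enqueue(46): size=2
5. dequeue(): size=1
6. dequeue(): size=0
7. enqueue(76): size=1
8. dequeue(): size=0
9. enqueue(48): size=1
10. dequeue(): size=0
11. enqueue(65): size=1
12. dequeue(): size=0
13. enqueue(38): size=1
14. dequeue(): size=0
15. dequeue(): empty, no-op, size=0
16. enqueue(92): size=1

Answer: -1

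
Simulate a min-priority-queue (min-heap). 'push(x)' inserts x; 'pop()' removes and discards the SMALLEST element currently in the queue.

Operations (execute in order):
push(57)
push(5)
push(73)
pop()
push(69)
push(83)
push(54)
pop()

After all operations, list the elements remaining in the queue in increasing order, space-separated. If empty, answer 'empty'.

Answer: 57 69 73 83

Derivation:
push(57): heap contents = [57]
push(5): heap contents = [5, 57]
push(73): heap contents = [5, 57, 73]
pop() → 5: heap contents = [57, 73]
push(69): heap contents = [57, 69, 73]
push(83): heap contents = [57, 69, 73, 83]
push(54): heap contents = [54, 57, 69, 73, 83]
pop() → 54: heap contents = [57, 69, 73, 83]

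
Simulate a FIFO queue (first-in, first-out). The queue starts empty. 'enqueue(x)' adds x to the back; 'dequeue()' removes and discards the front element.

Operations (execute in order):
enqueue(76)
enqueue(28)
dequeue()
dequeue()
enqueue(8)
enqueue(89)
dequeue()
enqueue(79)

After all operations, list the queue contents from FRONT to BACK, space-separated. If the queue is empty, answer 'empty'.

enqueue(76): [76]
enqueue(28): [76, 28]
dequeue(): [28]
dequeue(): []
enqueue(8): [8]
enqueue(89): [8, 89]
dequeue(): [89]
enqueue(79): [89, 79]

Answer: 89 79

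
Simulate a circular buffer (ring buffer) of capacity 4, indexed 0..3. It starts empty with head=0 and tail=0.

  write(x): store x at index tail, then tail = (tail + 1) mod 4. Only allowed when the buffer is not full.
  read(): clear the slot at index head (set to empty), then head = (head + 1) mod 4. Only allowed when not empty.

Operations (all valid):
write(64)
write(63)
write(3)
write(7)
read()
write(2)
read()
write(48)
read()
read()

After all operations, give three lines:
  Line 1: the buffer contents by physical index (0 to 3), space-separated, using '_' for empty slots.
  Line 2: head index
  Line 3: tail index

write(64): buf=[64 _ _ _], head=0, tail=1, size=1
write(63): buf=[64 63 _ _], head=0, tail=2, size=2
write(3): buf=[64 63 3 _], head=0, tail=3, size=3
write(7): buf=[64 63 3 7], head=0, tail=0, size=4
read(): buf=[_ 63 3 7], head=1, tail=0, size=3
write(2): buf=[2 63 3 7], head=1, tail=1, size=4
read(): buf=[2 _ 3 7], head=2, tail=1, size=3
write(48): buf=[2 48 3 7], head=2, tail=2, size=4
read(): buf=[2 48 _ 7], head=3, tail=2, size=3
read(): buf=[2 48 _ _], head=0, tail=2, size=2

Answer: 2 48 _ _
0
2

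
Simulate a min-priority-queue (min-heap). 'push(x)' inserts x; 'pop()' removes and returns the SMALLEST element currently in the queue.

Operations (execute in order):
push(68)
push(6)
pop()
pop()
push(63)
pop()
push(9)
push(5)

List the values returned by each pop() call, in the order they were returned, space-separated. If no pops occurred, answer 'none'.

push(68): heap contents = [68]
push(6): heap contents = [6, 68]
pop() → 6: heap contents = [68]
pop() → 68: heap contents = []
push(63): heap contents = [63]
pop() → 63: heap contents = []
push(9): heap contents = [9]
push(5): heap contents = [5, 9]

Answer: 6 68 63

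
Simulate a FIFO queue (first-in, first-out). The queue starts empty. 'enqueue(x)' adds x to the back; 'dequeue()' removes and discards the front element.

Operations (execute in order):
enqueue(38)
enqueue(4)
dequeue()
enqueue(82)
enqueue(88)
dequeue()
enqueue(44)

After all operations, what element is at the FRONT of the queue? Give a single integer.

enqueue(38): queue = [38]
enqueue(4): queue = [38, 4]
dequeue(): queue = [4]
enqueue(82): queue = [4, 82]
enqueue(88): queue = [4, 82, 88]
dequeue(): queue = [82, 88]
enqueue(44): queue = [82, 88, 44]

Answer: 82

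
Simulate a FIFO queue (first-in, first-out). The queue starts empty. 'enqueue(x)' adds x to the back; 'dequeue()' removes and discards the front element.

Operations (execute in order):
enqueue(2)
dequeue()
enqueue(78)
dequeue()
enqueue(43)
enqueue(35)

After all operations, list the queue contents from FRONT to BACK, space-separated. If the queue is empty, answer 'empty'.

Answer: 43 35

Derivation:
enqueue(2): [2]
dequeue(): []
enqueue(78): [78]
dequeue(): []
enqueue(43): [43]
enqueue(35): [43, 35]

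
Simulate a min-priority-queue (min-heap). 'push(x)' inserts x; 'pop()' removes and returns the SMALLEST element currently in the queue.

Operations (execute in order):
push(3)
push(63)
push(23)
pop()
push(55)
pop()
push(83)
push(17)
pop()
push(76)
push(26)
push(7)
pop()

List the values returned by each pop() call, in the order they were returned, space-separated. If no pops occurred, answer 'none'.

Answer: 3 23 17 7

Derivation:
push(3): heap contents = [3]
push(63): heap contents = [3, 63]
push(23): heap contents = [3, 23, 63]
pop() → 3: heap contents = [23, 63]
push(55): heap contents = [23, 55, 63]
pop() → 23: heap contents = [55, 63]
push(83): heap contents = [55, 63, 83]
push(17): heap contents = [17, 55, 63, 83]
pop() → 17: heap contents = [55, 63, 83]
push(76): heap contents = [55, 63, 76, 83]
push(26): heap contents = [26, 55, 63, 76, 83]
push(7): heap contents = [7, 26, 55, 63, 76, 83]
pop() → 7: heap contents = [26, 55, 63, 76, 83]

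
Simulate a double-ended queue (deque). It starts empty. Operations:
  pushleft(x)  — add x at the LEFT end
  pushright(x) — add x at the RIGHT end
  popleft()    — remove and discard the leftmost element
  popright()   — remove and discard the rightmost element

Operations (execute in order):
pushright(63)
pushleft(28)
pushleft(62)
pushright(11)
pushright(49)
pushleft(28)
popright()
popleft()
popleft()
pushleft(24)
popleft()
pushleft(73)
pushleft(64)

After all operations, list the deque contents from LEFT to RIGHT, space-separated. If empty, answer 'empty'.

pushright(63): [63]
pushleft(28): [28, 63]
pushleft(62): [62, 28, 63]
pushright(11): [62, 28, 63, 11]
pushright(49): [62, 28, 63, 11, 49]
pushleft(28): [28, 62, 28, 63, 11, 49]
popright(): [28, 62, 28, 63, 11]
popleft(): [62, 28, 63, 11]
popleft(): [28, 63, 11]
pushleft(24): [24, 28, 63, 11]
popleft(): [28, 63, 11]
pushleft(73): [73, 28, 63, 11]
pushleft(64): [64, 73, 28, 63, 11]

Answer: 64 73 28 63 11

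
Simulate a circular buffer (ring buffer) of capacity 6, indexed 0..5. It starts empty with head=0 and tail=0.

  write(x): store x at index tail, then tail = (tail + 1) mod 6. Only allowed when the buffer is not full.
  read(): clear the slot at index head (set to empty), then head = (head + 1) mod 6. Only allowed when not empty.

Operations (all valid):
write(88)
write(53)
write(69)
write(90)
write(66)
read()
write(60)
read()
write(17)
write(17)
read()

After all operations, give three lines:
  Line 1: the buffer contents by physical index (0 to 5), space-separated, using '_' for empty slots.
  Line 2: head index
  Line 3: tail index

write(88): buf=[88 _ _ _ _ _], head=0, tail=1, size=1
write(53): buf=[88 53 _ _ _ _], head=0, tail=2, size=2
write(69): buf=[88 53 69 _ _ _], head=0, tail=3, size=3
write(90): buf=[88 53 69 90 _ _], head=0, tail=4, size=4
write(66): buf=[88 53 69 90 66 _], head=0, tail=5, size=5
read(): buf=[_ 53 69 90 66 _], head=1, tail=5, size=4
write(60): buf=[_ 53 69 90 66 60], head=1, tail=0, size=5
read(): buf=[_ _ 69 90 66 60], head=2, tail=0, size=4
write(17): buf=[17 _ 69 90 66 60], head=2, tail=1, size=5
write(17): buf=[17 17 69 90 66 60], head=2, tail=2, size=6
read(): buf=[17 17 _ 90 66 60], head=3, tail=2, size=5

Answer: 17 17 _ 90 66 60
3
2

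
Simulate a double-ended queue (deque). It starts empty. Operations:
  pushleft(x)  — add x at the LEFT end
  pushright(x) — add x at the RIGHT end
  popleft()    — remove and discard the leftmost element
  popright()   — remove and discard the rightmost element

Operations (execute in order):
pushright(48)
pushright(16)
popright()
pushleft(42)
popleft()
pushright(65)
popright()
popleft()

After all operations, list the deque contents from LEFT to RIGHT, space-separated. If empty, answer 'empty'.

Answer: empty

Derivation:
pushright(48): [48]
pushright(16): [48, 16]
popright(): [48]
pushleft(42): [42, 48]
popleft(): [48]
pushright(65): [48, 65]
popright(): [48]
popleft(): []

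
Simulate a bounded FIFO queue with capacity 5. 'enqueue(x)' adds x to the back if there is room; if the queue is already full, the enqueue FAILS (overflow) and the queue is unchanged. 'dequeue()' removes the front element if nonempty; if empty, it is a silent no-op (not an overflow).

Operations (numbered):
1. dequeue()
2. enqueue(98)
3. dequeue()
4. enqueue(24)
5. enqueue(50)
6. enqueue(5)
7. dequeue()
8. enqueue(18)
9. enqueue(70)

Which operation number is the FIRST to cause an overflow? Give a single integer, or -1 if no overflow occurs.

Answer: -1

Derivation:
1. dequeue(): empty, no-op, size=0
2. enqueue(98): size=1
3. dequeue(): size=0
4. enqueue(24): size=1
5. enqueue(50): size=2
6. enqueue(5): size=3
7. dequeue(): size=2
8. enqueue(18): size=3
9. enqueue(70): size=4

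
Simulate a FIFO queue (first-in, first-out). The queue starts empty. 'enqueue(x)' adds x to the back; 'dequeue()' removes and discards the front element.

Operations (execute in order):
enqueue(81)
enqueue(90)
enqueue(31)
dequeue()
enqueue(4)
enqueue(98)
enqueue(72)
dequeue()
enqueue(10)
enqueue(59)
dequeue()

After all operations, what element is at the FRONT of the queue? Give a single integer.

Answer: 4

Derivation:
enqueue(81): queue = [81]
enqueue(90): queue = [81, 90]
enqueue(31): queue = [81, 90, 31]
dequeue(): queue = [90, 31]
enqueue(4): queue = [90, 31, 4]
enqueue(98): queue = [90, 31, 4, 98]
enqueue(72): queue = [90, 31, 4, 98, 72]
dequeue(): queue = [31, 4, 98, 72]
enqueue(10): queue = [31, 4, 98, 72, 10]
enqueue(59): queue = [31, 4, 98, 72, 10, 59]
dequeue(): queue = [4, 98, 72, 10, 59]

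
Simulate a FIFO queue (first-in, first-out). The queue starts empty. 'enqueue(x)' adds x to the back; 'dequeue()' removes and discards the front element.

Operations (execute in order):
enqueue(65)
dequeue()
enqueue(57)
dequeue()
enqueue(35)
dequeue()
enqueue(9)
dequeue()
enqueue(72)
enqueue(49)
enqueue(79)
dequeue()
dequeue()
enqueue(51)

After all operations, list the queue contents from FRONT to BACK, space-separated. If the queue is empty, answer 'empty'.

Answer: 79 51

Derivation:
enqueue(65): [65]
dequeue(): []
enqueue(57): [57]
dequeue(): []
enqueue(35): [35]
dequeue(): []
enqueue(9): [9]
dequeue(): []
enqueue(72): [72]
enqueue(49): [72, 49]
enqueue(79): [72, 49, 79]
dequeue(): [49, 79]
dequeue(): [79]
enqueue(51): [79, 51]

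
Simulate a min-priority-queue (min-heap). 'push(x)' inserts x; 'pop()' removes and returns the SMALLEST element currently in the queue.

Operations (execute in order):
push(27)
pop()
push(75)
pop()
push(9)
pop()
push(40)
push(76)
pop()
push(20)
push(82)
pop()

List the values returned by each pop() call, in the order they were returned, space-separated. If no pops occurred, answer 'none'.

Answer: 27 75 9 40 20

Derivation:
push(27): heap contents = [27]
pop() → 27: heap contents = []
push(75): heap contents = [75]
pop() → 75: heap contents = []
push(9): heap contents = [9]
pop() → 9: heap contents = []
push(40): heap contents = [40]
push(76): heap contents = [40, 76]
pop() → 40: heap contents = [76]
push(20): heap contents = [20, 76]
push(82): heap contents = [20, 76, 82]
pop() → 20: heap contents = [76, 82]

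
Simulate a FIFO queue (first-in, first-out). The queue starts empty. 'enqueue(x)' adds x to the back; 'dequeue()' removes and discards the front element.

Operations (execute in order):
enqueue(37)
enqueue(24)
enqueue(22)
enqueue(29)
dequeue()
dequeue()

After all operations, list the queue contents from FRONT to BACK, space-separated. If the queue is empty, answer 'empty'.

Answer: 22 29

Derivation:
enqueue(37): [37]
enqueue(24): [37, 24]
enqueue(22): [37, 24, 22]
enqueue(29): [37, 24, 22, 29]
dequeue(): [24, 22, 29]
dequeue(): [22, 29]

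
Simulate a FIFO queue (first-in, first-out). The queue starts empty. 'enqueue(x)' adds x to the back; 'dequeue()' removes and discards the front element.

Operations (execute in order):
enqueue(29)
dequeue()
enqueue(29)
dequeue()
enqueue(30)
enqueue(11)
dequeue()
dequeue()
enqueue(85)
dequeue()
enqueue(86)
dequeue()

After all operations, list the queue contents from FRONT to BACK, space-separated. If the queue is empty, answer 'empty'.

enqueue(29): [29]
dequeue(): []
enqueue(29): [29]
dequeue(): []
enqueue(30): [30]
enqueue(11): [30, 11]
dequeue(): [11]
dequeue(): []
enqueue(85): [85]
dequeue(): []
enqueue(86): [86]
dequeue(): []

Answer: empty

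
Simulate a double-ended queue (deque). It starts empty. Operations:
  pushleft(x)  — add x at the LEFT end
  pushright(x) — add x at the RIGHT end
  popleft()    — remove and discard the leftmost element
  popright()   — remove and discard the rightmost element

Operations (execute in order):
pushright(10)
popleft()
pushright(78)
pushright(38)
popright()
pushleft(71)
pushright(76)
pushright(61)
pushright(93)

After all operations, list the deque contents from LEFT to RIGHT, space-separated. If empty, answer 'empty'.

pushright(10): [10]
popleft(): []
pushright(78): [78]
pushright(38): [78, 38]
popright(): [78]
pushleft(71): [71, 78]
pushright(76): [71, 78, 76]
pushright(61): [71, 78, 76, 61]
pushright(93): [71, 78, 76, 61, 93]

Answer: 71 78 76 61 93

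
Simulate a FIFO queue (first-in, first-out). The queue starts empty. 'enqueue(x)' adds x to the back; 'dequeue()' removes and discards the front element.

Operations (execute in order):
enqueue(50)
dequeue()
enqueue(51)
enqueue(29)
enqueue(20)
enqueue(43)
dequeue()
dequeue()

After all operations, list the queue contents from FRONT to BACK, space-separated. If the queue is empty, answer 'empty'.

Answer: 20 43

Derivation:
enqueue(50): [50]
dequeue(): []
enqueue(51): [51]
enqueue(29): [51, 29]
enqueue(20): [51, 29, 20]
enqueue(43): [51, 29, 20, 43]
dequeue(): [29, 20, 43]
dequeue(): [20, 43]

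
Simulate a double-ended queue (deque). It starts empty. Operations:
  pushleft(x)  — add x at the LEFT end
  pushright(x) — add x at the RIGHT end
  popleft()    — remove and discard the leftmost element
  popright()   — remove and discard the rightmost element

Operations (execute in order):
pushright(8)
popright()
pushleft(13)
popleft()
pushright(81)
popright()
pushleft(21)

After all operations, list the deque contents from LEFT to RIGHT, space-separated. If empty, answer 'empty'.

Answer: 21

Derivation:
pushright(8): [8]
popright(): []
pushleft(13): [13]
popleft(): []
pushright(81): [81]
popright(): []
pushleft(21): [21]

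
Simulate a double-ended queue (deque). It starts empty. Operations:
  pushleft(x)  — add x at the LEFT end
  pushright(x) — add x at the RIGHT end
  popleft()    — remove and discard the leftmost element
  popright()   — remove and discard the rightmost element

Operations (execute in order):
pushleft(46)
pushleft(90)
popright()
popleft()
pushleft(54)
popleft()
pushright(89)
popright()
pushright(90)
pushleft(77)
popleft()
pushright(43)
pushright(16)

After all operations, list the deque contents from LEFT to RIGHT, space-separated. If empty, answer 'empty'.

pushleft(46): [46]
pushleft(90): [90, 46]
popright(): [90]
popleft(): []
pushleft(54): [54]
popleft(): []
pushright(89): [89]
popright(): []
pushright(90): [90]
pushleft(77): [77, 90]
popleft(): [90]
pushright(43): [90, 43]
pushright(16): [90, 43, 16]

Answer: 90 43 16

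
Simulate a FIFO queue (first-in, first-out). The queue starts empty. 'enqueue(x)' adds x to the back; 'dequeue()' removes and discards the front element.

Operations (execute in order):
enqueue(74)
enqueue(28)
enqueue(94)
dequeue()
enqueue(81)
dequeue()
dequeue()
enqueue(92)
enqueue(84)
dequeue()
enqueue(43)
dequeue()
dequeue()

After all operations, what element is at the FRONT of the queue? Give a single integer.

Answer: 43

Derivation:
enqueue(74): queue = [74]
enqueue(28): queue = [74, 28]
enqueue(94): queue = [74, 28, 94]
dequeue(): queue = [28, 94]
enqueue(81): queue = [28, 94, 81]
dequeue(): queue = [94, 81]
dequeue(): queue = [81]
enqueue(92): queue = [81, 92]
enqueue(84): queue = [81, 92, 84]
dequeue(): queue = [92, 84]
enqueue(43): queue = [92, 84, 43]
dequeue(): queue = [84, 43]
dequeue(): queue = [43]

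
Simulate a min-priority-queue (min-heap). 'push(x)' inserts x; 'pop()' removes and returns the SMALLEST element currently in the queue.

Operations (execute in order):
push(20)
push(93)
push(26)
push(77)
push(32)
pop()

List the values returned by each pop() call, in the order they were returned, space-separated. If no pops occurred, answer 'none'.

Answer: 20

Derivation:
push(20): heap contents = [20]
push(93): heap contents = [20, 93]
push(26): heap contents = [20, 26, 93]
push(77): heap contents = [20, 26, 77, 93]
push(32): heap contents = [20, 26, 32, 77, 93]
pop() → 20: heap contents = [26, 32, 77, 93]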